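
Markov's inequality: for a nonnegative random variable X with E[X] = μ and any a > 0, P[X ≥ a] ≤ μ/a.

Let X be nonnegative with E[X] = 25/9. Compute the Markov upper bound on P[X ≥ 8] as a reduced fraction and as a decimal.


μ = E[X] = 25/9, a = 8.
Markov: P[X ≥ 8] ≤ μ/a = (25/9)/8 = 25/72.
Numerically: ≈ 0.347222.
(Since a = 8 > μ = 2.777778, the bound 25/72 is < 1 and informative.)

P[X ≥ 8] ≤ 25/72 ≈ 0.347222.


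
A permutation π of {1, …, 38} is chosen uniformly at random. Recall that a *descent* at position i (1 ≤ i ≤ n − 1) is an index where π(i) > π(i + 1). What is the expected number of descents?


Write X = Σ X_I over i = 1, …, 37, with X_I the indicator of one descent.
There are 37 indicators.
For each fixed i, the pair (π(i), π(i+1)) is a uniformly random ordered pair of distinct values from {1, …, 38}; by symmetry P[π(i) > π(i+1)] = 1/2.
By linearity: E[X] = 37 · (1/2) = (38 − 1) · (1/2) = 37/2 ≈ 18.500000.

E[X] = 37/2 = 18.500000.


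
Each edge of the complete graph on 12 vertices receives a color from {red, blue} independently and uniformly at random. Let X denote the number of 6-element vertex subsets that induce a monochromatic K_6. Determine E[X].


Let X = Σ_S X_S over the C(12, 6) = 924 subsets S of size 6, where X_S = 1 if the K_6 on S is monochromatic.
For a fixed S, the K_6 on S has C(6, 2) = 15 edges. P[all 15 edges red] = (1/2)^15, and likewise for blue, so P[monochromatic] = 2·(1/2)^15 = 2^{1 − 15} = 1/16384.
By linearity: E[X] = C(12, 6) · 2^{1 − 15} = 924 · 1/16384 = 231/4096.
Numerically: E[X] ≈ 0.05640.

E[X] = C(12,6)·2^(1−C(6,2)) = 231/4096 ≈ 0.05640.


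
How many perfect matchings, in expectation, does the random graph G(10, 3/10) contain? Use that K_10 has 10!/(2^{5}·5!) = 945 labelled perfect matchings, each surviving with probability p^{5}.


K_10 has 10!/(2^{5}·5!) = 945 labelled perfect matchings.
For each such perfect matching H, let X_H = 1 if all 5 edges of H are present in G. Then P[X_H = 1] = p^{5} = (3/10)^{5} = 243/100000.
By linearity of expectation: E[X] = Σ_H E[X_H] = 945 · p^{5} = 945 · 243/100000 = 45927/20000.
Numerically: E[X] ≈ 2.2963.

E[X] = 945 · (3/10)^{5} = 45927/20000 ≈ 2.2963.


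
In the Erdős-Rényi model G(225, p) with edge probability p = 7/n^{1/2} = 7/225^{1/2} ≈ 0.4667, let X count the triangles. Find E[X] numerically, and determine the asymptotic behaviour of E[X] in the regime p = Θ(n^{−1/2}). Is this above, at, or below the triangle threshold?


Number of potential triangles: C(225, 3) = 1873200.
Each occurs with probability p³ ≈ (0.4667)³ ≈ 1.016296e-01.
By linearity: E[X] = C(225, 3)·p³ ≈ 1873200 · 1.016296e-01 ≈ 190372.6222.
Since α = 1/2 < 1, p = c/n^{1/2} ≫ 1/n is above the triangle threshold p ~ 1/n. Asymptotically E[X] ~ (c³/6)·n^{3(1−α)} = (7³/6)·n^{1.5} → ∞; triangles are abundant w.h.p.

E[X] ≈ 190372.6222; in regime p = Θ(1/n^{1/2}) E[X] diverges (above the triangle threshold p ~ 1/n).


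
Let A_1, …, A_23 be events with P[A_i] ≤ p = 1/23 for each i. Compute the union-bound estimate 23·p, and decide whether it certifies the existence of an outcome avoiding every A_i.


Union bound: P[∪_{i=1}^{23} A_i] ≤ Σ_i P[A_i] ≤ 23·p = 23·(1/23) = 1.
Numerically: 1 ≈ 1.000.
Is 1 < 1? NO.
Since the bound 1 is ≥ 1, the union bound is uninformative here; it does NOT by itself certify existence.

23·p = 1 ≈ 1.000; existence NOT certified by the union bound.


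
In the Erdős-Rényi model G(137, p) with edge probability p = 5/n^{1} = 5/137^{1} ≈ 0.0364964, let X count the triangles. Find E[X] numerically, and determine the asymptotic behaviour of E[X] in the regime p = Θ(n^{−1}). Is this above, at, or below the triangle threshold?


Number of potential triangles: C(137, 3) = 419220.
Each occurs with probability p³ ≈ (0.0364964)³ ≈ 4.86125398e-05.
By linearity: E[X] = C(137, 3)·p³ ≈ 419220 · 4.86125398e-05 ≈ 20.379349.
Here α = 1, so p = 5/n is exactly at the triangle threshold p ~ 1/n. Asymptotically E[X] → c³/6 = 5³/6 = 125/6 ≈ 20.833333, a bounded constant. In this regime the triangle count is asymptotically Poisson(c³/6).

E[X] ≈ 20.379349; in regime p = Θ(1/n^{1}) E[X] stays bounded (at the triangle threshold p ~ 1/n).


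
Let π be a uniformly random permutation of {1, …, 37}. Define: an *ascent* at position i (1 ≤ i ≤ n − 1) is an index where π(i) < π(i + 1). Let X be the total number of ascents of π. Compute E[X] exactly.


Write X = Σ X_I over i = 1, …, 36, with X_I the indicator of one ascent.
There are 36 indicators.
For each fixed i, the pair (π(i), π(i+1)) is a uniformly random ordered pair of distinct values from {1, …, 37}; by symmetry P[π(i) < π(i+1)] = 1/2.
By linearity: E[X] = 36 · (1/2) = (37 − 1) · (1/2) = 18 ≈ 18.0000.

E[X] = 18 = 18.0000.


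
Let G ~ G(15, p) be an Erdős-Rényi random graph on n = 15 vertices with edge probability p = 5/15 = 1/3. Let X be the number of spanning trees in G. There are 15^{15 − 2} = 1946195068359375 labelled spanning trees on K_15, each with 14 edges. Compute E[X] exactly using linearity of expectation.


K_15 has 15^{15 − 2} = 1946195068359375 labelled spanning trees.
For each such spanning tree H, let X_H = 1 if all 14 edges of H are present in G. Then P[X_H = 1] = p^{14} = (1/3)^{14} = 1/4782969.
By linearity: E[X] = Σ_H E[X_H] = 1946195068359375 · p^{14} = 1946195068359375 · 1/4782969 = 1220703125/3.
Numerically: E[X] ≈ 4.06901e+08.

E[X] = 1946195068359375 · (1/3)^{14} = 1220703125/3 ≈ 4.06901e+08.


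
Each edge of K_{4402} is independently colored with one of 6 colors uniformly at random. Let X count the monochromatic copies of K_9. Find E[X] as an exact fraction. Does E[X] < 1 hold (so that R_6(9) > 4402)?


E[X] = C(4402, 9) · 6^{1 − 36} = 1696419745356657449393393700 · 6^{−35} = 1696419745356657449393393700/1719070799748422591028658176.
As a reduced fraction: E[X] = 141368312113054787449449475/143255899979035215919054848 ≈ 0.9868237.
Is E[X] < 1? YES.
Since E[X] < 1, there exists a 6-coloring of K_{4402} with no monochromatic K_9; hence R_6(9) > 4402.

E[X] = 141368312113054787449449475/143255899979035215919054848 ≈ 0.9868237; E[X] < 1, so R_6(9) > 4402.


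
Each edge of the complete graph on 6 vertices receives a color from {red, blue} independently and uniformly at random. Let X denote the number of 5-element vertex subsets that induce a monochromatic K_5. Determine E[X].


Let X = Σ_S X_S over the C(6, 5) = 6 subsets S of size 5, where X_S = 1 if the K_5 on S is monochromatic.
For a fixed S, the K_5 on S has C(5, 2) = 10 edges. P[all 10 edges red] = (1/2)^10, and likewise for blue, so P[monochromatic] = 2·(1/2)^10 = 2^{1 − 10} = 1/512.
By linearity of expectation: E[X] = C(6, 5) · 2^{1 − 10} = 6 · 1/512 = 3/256.
Numerically: E[X] ≈ 0.0117.

E[X] = C(6,5)·2^(1−C(5,2)) = 3/256 ≈ 0.0117.


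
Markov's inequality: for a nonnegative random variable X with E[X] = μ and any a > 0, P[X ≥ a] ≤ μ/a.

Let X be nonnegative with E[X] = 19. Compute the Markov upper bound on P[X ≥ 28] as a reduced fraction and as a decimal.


μ = E[X] = 19, a = 28.
Markov: P[X ≥ 28] ≤ μ/a = (19)/28 = 19/28.
Numerically: ≈ 0.678571.
(Since a = 28 > μ = 19.000000, the bound 19/28 is < 1 and informative.)

P[X ≥ 28] ≤ 19/28 ≈ 0.678571.


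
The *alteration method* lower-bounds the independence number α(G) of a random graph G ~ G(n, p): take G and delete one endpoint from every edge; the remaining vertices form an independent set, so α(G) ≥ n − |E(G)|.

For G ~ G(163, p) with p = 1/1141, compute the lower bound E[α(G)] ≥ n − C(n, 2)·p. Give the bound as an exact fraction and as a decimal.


E[|E(G)|] = C(163, 2)·p = 13203 · (1/1141) = 81/7.
E[α(G)] ≥ n − E[|E(G)|] = 163 − 81/7 = 1060/7.
Numerically: ≈ 151.4286.
(This is only a lower bound; the true E[α(G)] may be larger.)

E[α(G)] ≥ 1060/7 ≈ 151.4286.


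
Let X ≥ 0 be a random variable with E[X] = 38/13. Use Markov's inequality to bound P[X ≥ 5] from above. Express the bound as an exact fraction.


μ = E[X] = 38/13, a = 5.
Markov: P[X ≥ 5] ≤ μ/a = (38/13)/5 = 38/65.
Numerically: ≈ 0.585.
(Since a = 5 > μ = 2.923, the bound 38/65 is < 1 and informative.)

P[X ≥ 5] ≤ 38/65 ≈ 0.585.


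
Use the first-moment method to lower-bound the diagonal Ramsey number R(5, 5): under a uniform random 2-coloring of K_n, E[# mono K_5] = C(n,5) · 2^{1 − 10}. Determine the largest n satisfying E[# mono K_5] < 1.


We need C(n, 5) · 2^{1 − 10} < 1, i.e. C(n, 5) < 2^{10 − 1} = 512.
Check values of n near the boundary:
  n = 7: C(7, 5) = 21; 21 < 512? YES
  n = 8: C(8, 5) = 56; 56 < 512? YES
  n = 9: C(9, 5) = 126; 126 < 512? YES
  n = 10: C(10, 5) = 252; 252 < 512? YES
  n = 11: C(11, 5) = 462; 462 < 512? YES
  n = 12: C(12, 5) = 792; 792 < 512? NO
  n = 13: C(13, 5) = 1287; 1287 < 512? NO
  n = 14: C(14, 5) = 2002; 2002 < 512? NO
The largest n with C(n, 5) < 512 is n = 11 (where E[X] = 231/256 ≈ 0.9023438). Hence R(5, 5) > 11, i.e. R(5, 5) ≥ 12.

Largest n = 11; hence R(5, 5) > 11.


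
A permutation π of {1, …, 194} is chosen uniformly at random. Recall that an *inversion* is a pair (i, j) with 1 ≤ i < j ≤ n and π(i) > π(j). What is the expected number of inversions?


Write X = Σ X_I over the C(194, 2) = 18721 pairs i < j, with X_I the indicator of one inversion.
There are 18721 indicators.
For each fixed pair i < j, the values π(i) and π(j) are two distinct elements of {1, …, 194} in uniformly random order; by symmetry P[π(i) > π(j)] = 1/2.
By linearity: E[X] = 18721 · (1/2) = C(194, 2) · (1/2) = 18721/2 = 18721/2 ≈ 9360.500000.

E[X] = 18721/2 = 9360.500000.


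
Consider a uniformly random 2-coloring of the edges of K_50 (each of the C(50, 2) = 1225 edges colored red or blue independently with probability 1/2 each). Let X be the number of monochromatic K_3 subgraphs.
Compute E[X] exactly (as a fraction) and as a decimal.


Let X = Σ_S X_S over the C(50, 3) = 19600 subsets S of size 3, where X_S = 1 if the K_3 on S is monochromatic.
For a fixed S, the K_3 on S has C(3, 2) = 3 edges. P[all 3 edges red] = (1/2)^3, and likewise for blue, so P[monochromatic] = 2·(1/2)^3 = 2^{1 − 3} = 1/4.
By linearity of expectation: E[X] = C(50, 3) · 2^{1 − 3} = 19600 · 1/4 = 4900.
Numerically: E[X] ≈ 4900.000.

E[X] = C(50,3)·2^(1−C(3,2)) = 4900 ≈ 4900.000.


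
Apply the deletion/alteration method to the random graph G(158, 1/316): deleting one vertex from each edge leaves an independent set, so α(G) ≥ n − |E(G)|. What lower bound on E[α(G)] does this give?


E[|E(G)|] = C(158, 2)·p = 12403 · (1/316) = 157/4.
E[α(G)] ≥ n − E[|E(G)|] = 158 − 157/4 = 475/4.
Numerically: ≈ 118.75000.
(This is only a lower bound; the true E[α(G)] may be larger.)

E[α(G)] ≥ 475/4 ≈ 118.75000.


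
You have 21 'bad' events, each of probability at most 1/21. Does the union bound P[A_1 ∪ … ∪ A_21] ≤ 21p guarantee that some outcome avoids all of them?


Union bound: P[∪_{i=1}^{21} A_i] ≤ Σ_i P[A_i] ≤ 21·p = 21·(1/21) = 1.
Numerically: 1 ≈ 1.0000.
Is 1 < 1? NO.
Since the bound 1 is ≥ 1, the union bound is uninformative here; it does NOT by itself certify existence.

21·p = 1 ≈ 1.0000; existence NOT certified by the union bound.


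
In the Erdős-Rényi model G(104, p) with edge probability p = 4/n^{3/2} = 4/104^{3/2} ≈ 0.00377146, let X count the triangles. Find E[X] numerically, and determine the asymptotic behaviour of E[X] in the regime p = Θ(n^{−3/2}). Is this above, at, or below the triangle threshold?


Number of potential triangles: C(104, 3) = 182104.
Each occurs with probability p³ ≈ (0.00377146)³ ≈ 5.36450862e-08.
By linearity: E[X] = C(104, 3)·p³ ≈ 182104 · 5.36450862e-08 ≈ 0.009769.
Since α = 3/2 > 1, p = c/n^{3/2} = o(1/n) is below the triangle threshold p ~ 1/n. Asymptotically E[X] ~ (c³/6)·n^{3(1−α)} = (4³/6)·n^{-1.5} → 0, so by Markov's inequality G has no triangles w.h.p.

E[X] ≈ 0.009769; in regime p = Θ(1/n^{3/2}) E[X] tends to 0 (below the triangle threshold p ~ 1/n).


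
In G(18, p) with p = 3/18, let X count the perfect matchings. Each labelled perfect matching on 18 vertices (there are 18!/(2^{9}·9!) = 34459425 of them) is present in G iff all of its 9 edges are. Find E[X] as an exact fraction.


K_18 has 18!/(2^{9}·9!) = 34459425 labelled perfect matchings.
For each such perfect matching H, let X_H = 1 if all 9 edges of H are present in G. Then P[X_H = 1] = p^{9} = (1/6)^{9} = 1/10077696.
By linearity: E[X] = Σ_H E[X_H] = 34459425 · p^{9} = 34459425 · 1/10077696 = 425425/124416.
Numerically: E[X] ≈ 3.419.

E[X] = 34459425 · (1/6)^{9} = 425425/124416 ≈ 3.419.


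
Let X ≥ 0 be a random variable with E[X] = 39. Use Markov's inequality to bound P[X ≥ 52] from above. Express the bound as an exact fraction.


μ = E[X] = 39, a = 52.
Markov: P[X ≥ 52] ≤ μ/a = (39)/52 = 3/4.
Numerically: ≈ 0.7500.
(Since a = 52 > μ = 39.0000, the bound 3/4 is < 1 and informative.)

P[X ≥ 52] ≤ 3/4 ≈ 0.7500.


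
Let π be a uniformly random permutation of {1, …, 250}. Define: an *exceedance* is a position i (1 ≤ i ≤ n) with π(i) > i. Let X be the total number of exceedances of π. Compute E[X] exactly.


Write X = Σ_{i=1}^{250} X_i, where X_i = 1_{π(i) > i}.
For each fixed i, π(i) is uniform over {1, …, 250} (marginal of a uniform permutation), so P[π(i) > i] = (n − i)/n. Summing: Σ_{i=1}^{250} (n − i)/n = (0 + 1 + … + 249)/250 = 250(250 − 1)/(2·250) = (250 − 1)/2.
Hence E[X] = Σ_{i=1}^{250} (250 − i)/250 = 249/2 ≈ 124.5000.

E[X] = 249/2 = 124.5000.


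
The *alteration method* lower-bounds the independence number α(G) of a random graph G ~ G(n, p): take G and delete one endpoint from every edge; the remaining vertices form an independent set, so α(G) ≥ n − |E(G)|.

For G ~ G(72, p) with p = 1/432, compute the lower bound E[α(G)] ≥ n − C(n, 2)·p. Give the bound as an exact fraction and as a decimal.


E[|E(G)|] = C(72, 2)·p = 2556 · (1/432) = 71/12.
E[α(G)] ≥ n − E[|E(G)|] = 72 − 71/12 = 793/12.
Numerically: ≈ 66.08333.
(This is only a lower bound; the true E[α(G)] may be larger.)

E[α(G)] ≥ 793/12 ≈ 66.08333.


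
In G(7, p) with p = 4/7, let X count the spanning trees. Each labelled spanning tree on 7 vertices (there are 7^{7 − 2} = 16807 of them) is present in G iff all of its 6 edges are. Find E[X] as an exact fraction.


K_7 has 7^{7 − 2} = 16807 labelled spanning trees.
For each such spanning tree H, let X_H = 1 if all 6 edges of H are present in G. Then P[X_H = 1] = p^{6} = (4/7)^{6} = 4096/117649.
By linearity of expectation: E[X] = Σ_H E[X_H] = 16807 · p^{6} = 16807 · 4096/117649 = 4096/7.
Numerically: E[X] ≈ 585.1.

E[X] = 16807 · (4/7)^{6} = 4096/7 ≈ 585.1.


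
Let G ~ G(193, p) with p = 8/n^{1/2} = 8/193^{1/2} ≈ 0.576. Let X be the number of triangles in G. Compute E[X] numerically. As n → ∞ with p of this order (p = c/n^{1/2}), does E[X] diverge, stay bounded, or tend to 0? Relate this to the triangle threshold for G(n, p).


Number of potential triangles: C(193, 3) = 1179616.
Each occurs with probability p³ ≈ (0.576)³ ≈ 1.90956e-01.
By linearity: E[X] = C(193, 3)·p³ ≈ 1179616 · 1.90956e-01 ≈ 225255.110.
Since α = 1/2 < 1, p = c/n^{1/2} ≫ 1/n is above the triangle threshold p ~ 1/n. Asymptotically E[X] ~ (c³/6)·n^{3(1−α)} = (8³/6)·n^{1.5} → ∞; triangles are abundant w.h.p.

E[X] ≈ 225255.110; in regime p = Θ(1/n^{1/2}) E[X] diverges (above the triangle threshold p ~ 1/n).


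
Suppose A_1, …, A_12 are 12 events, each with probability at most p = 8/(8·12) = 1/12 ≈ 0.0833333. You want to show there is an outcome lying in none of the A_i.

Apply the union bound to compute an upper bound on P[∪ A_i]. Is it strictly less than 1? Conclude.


Union bound: P[∪_{i=1}^{12} A_i] ≤ Σ_i P[A_i] ≤ 12·p = 12·(1/12) = 1.
Numerically: 1 ≈ 1.0000000.
Is 1 < 1? NO.
Since the bound 1 is ≥ 1, the union bound is uninformative here; it does NOT by itself certify existence.

12·p = 1 ≈ 1.0000000; existence NOT certified by the union bound.


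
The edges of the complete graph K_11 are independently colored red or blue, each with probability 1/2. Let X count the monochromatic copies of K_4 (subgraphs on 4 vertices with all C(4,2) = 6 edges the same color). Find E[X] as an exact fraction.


Let X = Σ_S X_S over the C(11, 4) = 330 subsets S of size 4, where X_S = 1 if the K_4 on S is monochromatic.
For a fixed S, the K_4 on S has C(4, 2) = 6 edges. P[all 6 edges red] = (1/2)^6, and likewise for blue, so P[monochromatic] = 2·(1/2)^6 = 2^{1 − 6} = 1/32.
Summing: E[X] = C(11, 4) · 2^{1 − 6} = 330 · 1/32 = 165/16.
Numerically: E[X] ≈ 10.31250.

E[X] = C(11,4)·2^(1−C(4,2)) = 165/16 ≈ 10.31250.


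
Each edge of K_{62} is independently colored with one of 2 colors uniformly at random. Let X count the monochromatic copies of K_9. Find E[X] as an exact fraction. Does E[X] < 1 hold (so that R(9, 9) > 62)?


E[X] = C(62, 9) · 2^{1 − 36} = 20286591270 · 2^{−35} = 20286591270/34359738368.
As a reduced fraction: E[X] = 10143295635/17179869184 ≈ 0.590.
Is E[X] < 1? YES.
Since E[X] < 1, there exists a 2-coloring of K_{62} with no monochromatic K_9; hence R(9, 9) > 62.

E[X] = 10143295635/17179869184 ≈ 0.590; E[X] < 1, so R(9, 9) > 62.


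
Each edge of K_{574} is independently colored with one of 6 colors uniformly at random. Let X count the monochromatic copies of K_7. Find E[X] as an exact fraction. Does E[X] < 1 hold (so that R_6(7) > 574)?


E[X] = C(574, 7) · 6^{1 − 21} = 3926481655188664 · 6^{−20} = 3926481655188664/3656158440062976.
As a reduced fraction: E[X] = 490810206898583/457019805007872 ≈ 1.07394.
Is E[X] < 1? NO.
Since E[X] ≥ 1, the first-moment bound is inconclusive at n = 574; it does NOT by itself certify R_6(7) > 574.

E[X] = 490810206898583/457019805007872 ≈ 1.07394; E[X] ≥ 1; first-moment method inconclusive here.


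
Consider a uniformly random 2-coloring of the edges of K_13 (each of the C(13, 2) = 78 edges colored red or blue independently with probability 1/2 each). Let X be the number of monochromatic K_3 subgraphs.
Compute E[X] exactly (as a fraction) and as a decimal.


Let X = Σ_S X_S over the C(13, 3) = 286 subsets S of size 3, where X_S = 1 if the K_3 on S is monochromatic.
For a fixed S, the K_3 on S has C(3, 2) = 3 edges. P[all 3 edges red] = (1/2)^3, and likewise for blue, so P[monochromatic] = 2·(1/2)^3 = 2^{1 − 3} = 1/4.
By linearity of expectation: E[X] = C(13, 3) · 2^{1 − 3} = 286 · 1/4 = 143/2.
Numerically: E[X] ≈ 71.5000.

E[X] = C(13,3)·2^(1−C(3,2)) = 143/2 ≈ 71.5000.


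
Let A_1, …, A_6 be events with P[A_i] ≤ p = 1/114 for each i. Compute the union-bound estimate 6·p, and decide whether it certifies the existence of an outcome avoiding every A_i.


Union bound: P[∪_{i=1}^{6} A_i] ≤ Σ_i P[A_i] ≤ 6·p = 6·(1/114) = 1/19.
Numerically: 1/19 ≈ 0.05263.
Is 1/19 < 1? YES.
Since P[∪ A_i] ≤ 1/19 < 1, the complement has P[∩ A_i^c] ≥ 1 − 1/19 = 18/19 > 0, so some outcome avoids every A_i.

6·p = 1/19 ≈ 0.05263; existence CERTIFIED by the union bound.


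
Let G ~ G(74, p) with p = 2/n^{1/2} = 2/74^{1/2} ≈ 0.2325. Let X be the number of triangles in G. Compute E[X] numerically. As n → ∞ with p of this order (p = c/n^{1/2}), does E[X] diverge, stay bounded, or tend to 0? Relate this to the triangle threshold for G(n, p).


Number of potential triangles: C(74, 3) = 64824.
Each occurs with probability p³ ≈ (0.2325)³ ≈ 1.2567312e-02.
By linearity: E[X] = C(74, 3)·p³ ≈ 64824 · 1.2567312e-02 ≈ 814.66345.
Since α = 1/2 < 1, p = c/n^{1/2} ≫ 1/n is above the triangle threshold p ~ 1/n. Asymptotically E[X] ~ (c³/6)·n^{3(1−α)} = (2³/6)·n^{1.5} → ∞; triangles are abundant w.h.p.

E[X] ≈ 814.66345; in regime p = Θ(1/n^{1/2}) E[X] diverges (above the triangle threshold p ~ 1/n).


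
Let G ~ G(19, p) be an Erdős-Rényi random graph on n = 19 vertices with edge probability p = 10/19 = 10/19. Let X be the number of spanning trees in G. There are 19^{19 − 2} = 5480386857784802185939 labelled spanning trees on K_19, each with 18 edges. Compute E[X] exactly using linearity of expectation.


K_19 has 19^{19 − 2} = 5480386857784802185939 labelled spanning trees.
For each such spanning tree H, let X_H = 1 if all 18 edges of H are present in G. Then P[X_H = 1] = p^{18} = (10/19)^{18} = 1000000000000000000/104127350297911241532841.
By linearity of expectation: E[X] = Σ_H E[X_H] = 5480386857784802185939 · p^{18} = 5480386857784802185939 · 1000000000000000000/104127350297911241532841 = 1000000000000000000/19.
Numerically: E[X] ≈ 5.263e+16.

E[X] = 5480386857784802185939 · (10/19)^{18} = 1000000000000000000/19 ≈ 5.263e+16.


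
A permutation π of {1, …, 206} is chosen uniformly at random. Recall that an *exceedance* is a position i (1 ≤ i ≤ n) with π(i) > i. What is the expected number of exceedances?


Write X = Σ_{i=1}^{206} X_i, where X_i = 1_{π(i) > i}.
For each fixed i, π(i) is uniform over {1, …, 206} (marginal of a uniform permutation), so P[π(i) > i] = (n − i)/n. Summing: Σ_{i=1}^{206} (n − i)/n = (0 + 1 + … + 205)/206 = 206(206 − 1)/(2·206) = (206 − 1)/2.
Hence E[X] = Σ_{i=1}^{206} (206 − i)/206 = 205/2 ≈ 102.500000.

E[X] = 205/2 = 102.500000.


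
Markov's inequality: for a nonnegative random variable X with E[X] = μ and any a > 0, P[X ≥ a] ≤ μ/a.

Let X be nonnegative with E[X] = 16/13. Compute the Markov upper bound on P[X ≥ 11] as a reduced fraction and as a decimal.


μ = E[X] = 16/13, a = 11.
Markov: P[X ≥ 11] ≤ μ/a = (16/13)/11 = 16/143.
Numerically: ≈ 0.11189.
(Since a = 11 > μ = 1.23077, the bound 16/143 is < 1 and informative.)

P[X ≥ 11] ≤ 16/143 ≈ 0.11189.


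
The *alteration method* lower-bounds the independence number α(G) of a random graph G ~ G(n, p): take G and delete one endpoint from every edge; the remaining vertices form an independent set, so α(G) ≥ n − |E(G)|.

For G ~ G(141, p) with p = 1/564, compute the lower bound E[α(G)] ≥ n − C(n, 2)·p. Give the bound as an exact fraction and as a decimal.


E[|E(G)|] = C(141, 2)·p = 9870 · (1/564) = 35/2.
E[α(G)] ≥ n − E[|E(G)|] = 141 − 35/2 = 247/2.
Numerically: ≈ 123.500.
(This is only a lower bound; the true E[α(G)] may be larger.)

E[α(G)] ≥ 247/2 ≈ 123.500.


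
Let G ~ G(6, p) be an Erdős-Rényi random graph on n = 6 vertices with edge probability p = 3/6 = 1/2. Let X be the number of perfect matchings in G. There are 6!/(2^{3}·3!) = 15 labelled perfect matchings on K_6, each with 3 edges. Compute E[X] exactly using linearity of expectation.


K_6 has 6!/(2^{3}·3!) = 15 labelled perfect matchings.
For each such perfect matching H, let X_H = 1 if all 3 edges of H are present in G. Then P[X_H = 1] = p^{3} = (1/2)^{3} = 1/8.
Summing the indicators: E[X] = Σ_H E[X_H] = 15 · p^{3} = 15 · 1/8 = 15/8.
Numerically: E[X] ≈ 1.875.

E[X] = 15 · (1/2)^{3} = 15/8 ≈ 1.875.


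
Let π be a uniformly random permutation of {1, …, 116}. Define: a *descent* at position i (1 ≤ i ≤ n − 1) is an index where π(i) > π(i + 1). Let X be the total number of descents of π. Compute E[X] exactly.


Write X = Σ X_I over i = 1, …, 115, with X_I the indicator of one descent.
There are 115 indicators.
For each fixed i, the pair (π(i), π(i+1)) is a uniformly random ordered pair of distinct values from {1, …, 116}; by symmetry P[π(i) > π(i+1)] = 1/2.
By linearity: E[X] = 115 · (1/2) = (116 − 1) · (1/2) = 115/2 ≈ 57.5000.

E[X] = 115/2 = 57.5000.


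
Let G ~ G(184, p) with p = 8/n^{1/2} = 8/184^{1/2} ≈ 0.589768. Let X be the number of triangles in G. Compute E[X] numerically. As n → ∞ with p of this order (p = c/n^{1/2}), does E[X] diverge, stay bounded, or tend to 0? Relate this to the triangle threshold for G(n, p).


Number of potential triangles: C(184, 3) = 1021384.
Each occurs with probability p³ ≈ (0.589768)³ ≈ 2.05136635e-01.
By linearity: E[X] = C(184, 3)·p³ ≈ 1021384 · 2.05136635e-01 ≈ 209523.276446.
Since α = 1/2 < 1, p = c/n^{1/2} ≫ 1/n is above the triangle threshold p ~ 1/n. Asymptotically E[X] ~ (c³/6)·n^{3(1−α)} = (8³/6)·n^{1.5} → ∞; triangles are abundant w.h.p.

E[X] ≈ 209523.276446; in regime p = Θ(1/n^{1/2}) E[X] diverges (above the triangle threshold p ~ 1/n).


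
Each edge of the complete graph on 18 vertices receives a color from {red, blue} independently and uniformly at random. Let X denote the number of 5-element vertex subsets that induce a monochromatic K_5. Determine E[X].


Let X = Σ_S X_S over the C(18, 5) = 8568 subsets S of size 5, where X_S = 1 if the K_5 on S is monochromatic.
For a fixed S, the K_5 on S has C(5, 2) = 10 edges. P[all 10 edges red] = (1/2)^10, and likewise for blue, so P[monochromatic] = 2·(1/2)^10 = 2^{1 − 10} = 1/512.
By linearity: E[X] = C(18, 5) · 2^{1 − 10} = 8568 · 1/512 = 1071/64.
Numerically: E[X] ≈ 16.73438.

E[X] = C(18,5)·2^(1−C(5,2)) = 1071/64 ≈ 16.73438.


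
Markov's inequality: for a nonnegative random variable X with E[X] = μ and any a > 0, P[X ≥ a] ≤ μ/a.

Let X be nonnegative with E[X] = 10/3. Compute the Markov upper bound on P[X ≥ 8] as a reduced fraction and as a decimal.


μ = E[X] = 10/3, a = 8.
Markov: P[X ≥ 8] ≤ μ/a = (10/3)/8 = 5/12.
Numerically: ≈ 0.41667.
(Since a = 8 > μ = 3.33333, the bound 5/12 is < 1 and informative.)

P[X ≥ 8] ≤ 5/12 ≈ 0.41667.


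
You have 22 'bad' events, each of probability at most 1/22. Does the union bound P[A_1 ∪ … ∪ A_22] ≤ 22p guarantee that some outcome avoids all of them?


Union bound: P[∪_{i=1}^{22} A_i] ≤ Σ_i P[A_i] ≤ 22·p = 22·(1/22) = 1.
Numerically: 1 ≈ 1.000000.
Is 1 < 1? NO.
Since the bound 1 is ≥ 1, the union bound is uninformative here; it does NOT by itself certify existence.

22·p = 1 ≈ 1.000000; existence NOT certified by the union bound.


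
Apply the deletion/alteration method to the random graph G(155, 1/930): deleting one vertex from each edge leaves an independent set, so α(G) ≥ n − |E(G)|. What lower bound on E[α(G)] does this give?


E[|E(G)|] = C(155, 2)·p = 11935 · (1/930) = 77/6.
E[α(G)] ≥ n − E[|E(G)|] = 155 − 77/6 = 853/6.
Numerically: ≈ 142.1667.
(This is only a lower bound; the true E[α(G)] may be larger.)

E[α(G)] ≥ 853/6 ≈ 142.1667.


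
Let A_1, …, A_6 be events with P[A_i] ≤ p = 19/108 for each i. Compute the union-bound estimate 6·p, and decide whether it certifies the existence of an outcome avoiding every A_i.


Union bound: P[∪_{i=1}^{6} A_i] ≤ Σ_i P[A_i] ≤ 6·p = 6·(19/108) = 19/18.
Numerically: 19/18 ≈ 1.0555556.
Is 19/18 < 1? NO.
Since the bound 19/18 is ≥ 1, the union bound is uninformative here; it does NOT by itself certify existence.

6·p = 19/18 ≈ 1.0555556; existence NOT certified by the union bound.


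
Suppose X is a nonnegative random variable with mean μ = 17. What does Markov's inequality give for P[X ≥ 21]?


μ = E[X] = 17, a = 21.
Markov: P[X ≥ 21] ≤ μ/a = (17)/21 = 17/21.
Numerically: ≈ 0.8095.
(Since a = 21 > μ = 17.0000, the bound 17/21 is < 1 and informative.)

P[X ≥ 21] ≤ 17/21 ≈ 0.8095.


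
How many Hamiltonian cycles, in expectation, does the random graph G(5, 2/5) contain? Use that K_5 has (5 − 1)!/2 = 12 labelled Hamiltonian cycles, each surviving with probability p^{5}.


K_5 has (5 − 1)!/2 = 12 labelled Hamiltonian cycles.
For each such Hamiltonian cycle H, let X_H = 1 if all 5 edges of H are present in G. Then P[X_H = 1] = p^{5} = (2/5)^{5} = 32/3125.
By linearity: E[X] = Σ_H E[X_H] = 12 · p^{5} = 12 · 32/3125 = 384/3125.
Numerically: E[X] ≈ 0.1229.

E[X] = 12 · (2/5)^{5} = 384/3125 ≈ 0.1229.


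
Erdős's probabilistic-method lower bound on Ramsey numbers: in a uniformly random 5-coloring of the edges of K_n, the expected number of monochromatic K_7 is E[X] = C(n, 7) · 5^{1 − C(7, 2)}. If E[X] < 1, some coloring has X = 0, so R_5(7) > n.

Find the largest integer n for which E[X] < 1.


We need C(n, 7) · 5^{1 − 21} < 1, i.e. C(n, 7) < 5^{21 − 1} = 95367431640625.
Check values of n near the boundary:
  n = 332: C(332, 7) = 82772214646616; 82772214646616 < 95367431640625? YES
  n = 333: C(333, 7) = 84549532139028; 84549532139028 < 95367431640625? YES
  n = 334: C(334, 7) = 86359460961576; 86359460961576 < 95367431640625? YES
  n = 335: C(335, 7) = 88202498238195; 88202498238195 < 95367431640625? YES
  n = 336: C(336, 7) = 90079147136880; 90079147136880 < 95367431640625? YES
  n = 337: C(337, 7) = 91989916924632; 91989916924632 < 95367431640625? YES
  n = 338: C(338, 7) = 93935323022736; 93935323022736 < 95367431640625? YES
  n = 339: C(339, 7) = 95915887062372; 95915887062372 < 95367431640625? NO
  n = 340: C(340, 7) = 97932136940560; 97932136940560 < 95367431640625? NO
The largest n with C(n, 7) < 95367431640625 is n = 338 (where E[X] = 93935323022736/95367431640625 ≈ 0.985). Hence R_5(7) > 338, i.e. R_5(7) ≥ 339.

Largest n = 338; hence R_5(7) > 338.


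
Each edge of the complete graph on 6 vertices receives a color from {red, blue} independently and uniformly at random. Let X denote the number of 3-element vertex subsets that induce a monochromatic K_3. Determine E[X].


Let X = Σ_S X_S over the C(6, 3) = 20 subsets S of size 3, where X_S = 1 if the K_3 on S is monochromatic.
For a fixed S, the K_3 on S has C(3, 2) = 3 edges. P[all 3 edges red] = (1/2)^3, and likewise for blue, so P[monochromatic] = 2·(1/2)^3 = 2^{1 − 3} = 1/4.
By linearity: E[X] = C(6, 3) · 2^{1 − 3} = 20 · 1/4 = 5.
Numerically: E[X] ≈ 5.000000.

E[X] = C(6,3)·2^(1−C(3,2)) = 5 ≈ 5.000000.


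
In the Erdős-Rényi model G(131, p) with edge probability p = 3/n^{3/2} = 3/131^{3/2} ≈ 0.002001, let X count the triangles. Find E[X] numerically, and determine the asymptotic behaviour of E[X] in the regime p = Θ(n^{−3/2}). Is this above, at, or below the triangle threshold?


Number of potential triangles: C(131, 3) = 366145.
Each occurs with probability p³ ≈ (0.002001)³ ≈ 8.010192e-09.
By linearity: E[X] = C(131, 3)·p³ ≈ 366145 · 8.010192e-09 ≈ 0.0029.
Since α = 3/2 > 1, p = c/n^{3/2} = o(1/n) is below the triangle threshold p ~ 1/n. Asymptotically E[X] ~ (c³/6)·n^{3(1−α)} = (3³/6)·n^{-1.5} → 0, so by Markov's inequality G has no triangles w.h.p.

E[X] ≈ 0.0029; in regime p = Θ(1/n^{3/2}) E[X] tends to 0 (below the triangle threshold p ~ 1/n).


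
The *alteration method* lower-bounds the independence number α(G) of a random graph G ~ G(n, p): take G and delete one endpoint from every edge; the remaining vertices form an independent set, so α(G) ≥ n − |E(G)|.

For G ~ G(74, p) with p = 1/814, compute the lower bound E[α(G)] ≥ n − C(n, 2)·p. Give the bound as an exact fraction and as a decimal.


E[|E(G)|] = C(74, 2)·p = 2701 · (1/814) = 73/22.
E[α(G)] ≥ n − E[|E(G)|] = 74 − 73/22 = 1555/22.
Numerically: ≈ 70.681818.
(This is only a lower bound; the true E[α(G)] may be larger.)

E[α(G)] ≥ 1555/22 ≈ 70.681818.


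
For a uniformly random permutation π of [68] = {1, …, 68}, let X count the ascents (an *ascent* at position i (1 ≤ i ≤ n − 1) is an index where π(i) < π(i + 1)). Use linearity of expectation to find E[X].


Write X = Σ X_I over i = 1, …, 67, with X_I the indicator of one ascent.
There are 67 indicators.
For each fixed i, the pair (π(i), π(i+1)) is a uniformly random ordered pair of distinct values from {1, …, 68}; by symmetry P[π(i) < π(i+1)] = 1/2.
By linearity: E[X] = 67 · (1/2) = (68 − 1) · (1/2) = 67/2 ≈ 33.500.

E[X] = 67/2 = 33.500.


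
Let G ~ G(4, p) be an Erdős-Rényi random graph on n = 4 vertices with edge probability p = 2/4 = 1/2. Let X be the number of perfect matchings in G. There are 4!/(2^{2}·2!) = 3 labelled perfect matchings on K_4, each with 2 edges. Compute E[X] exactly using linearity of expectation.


K_4 has 4!/(2^{2}·2!) = 3 labelled perfect matchings.
For each such perfect matching H, let X_H = 1 if all 2 edges of H are present in G. Then P[X_H = 1] = p^{2} = (1/2)^{2} = 1/4.
By linearity: E[X] = Σ_H E[X_H] = 3 · p^{2} = 3 · 1/4 = 3/4.
Numerically: E[X] ≈ 0.75.

E[X] = 3 · (1/2)^{2} = 3/4 ≈ 0.75.


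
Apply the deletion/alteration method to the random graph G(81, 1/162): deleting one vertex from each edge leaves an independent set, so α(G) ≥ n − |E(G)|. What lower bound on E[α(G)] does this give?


E[|E(G)|] = C(81, 2)·p = 3240 · (1/162) = 20.
E[α(G)] ≥ n − E[|E(G)|] = 81 − 20 = 61.
Numerically: ≈ 61.0000.
(This is only a lower bound; the true E[α(G)] may be larger.)

E[α(G)] ≥ 61 ≈ 61.0000.


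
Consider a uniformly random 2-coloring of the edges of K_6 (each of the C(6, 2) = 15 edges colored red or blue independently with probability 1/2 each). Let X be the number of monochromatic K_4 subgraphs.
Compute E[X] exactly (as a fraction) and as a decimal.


Let X = Σ_S X_S over the C(6, 4) = 15 subsets S of size 4, where X_S = 1 if the K_4 on S is monochromatic.
For a fixed S, the K_4 on S has C(4, 2) = 6 edges. P[all 6 edges red] = (1/2)^6, and likewise for blue, so P[monochromatic] = 2·(1/2)^6 = 2^{1 − 6} = 1/32.
By linearity of expectation: E[X] = C(6, 4) · 2^{1 − 6} = 15 · 1/32 = 15/32.
Numerically: E[X] ≈ 0.46875.

E[X] = C(6,4)·2^(1−C(4,2)) = 15/32 ≈ 0.46875.


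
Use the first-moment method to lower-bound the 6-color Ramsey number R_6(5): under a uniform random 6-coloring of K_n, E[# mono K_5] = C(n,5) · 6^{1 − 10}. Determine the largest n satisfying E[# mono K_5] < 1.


We need C(n, 5) · 6^{1 − 10} < 1, i.e. C(n, 5) < 6^{10 − 1} = 10077696.
Check values of n near the boundary:
  n = 61: C(61, 5) = 5949147; 5949147 < 10077696? YES
  n = 62: C(62, 5) = 6471002; 6471002 < 10077696? YES
  n = 63: C(63, 5) = 7028847; 7028847 < 10077696? YES
  n = 64: C(64, 5) = 7624512; 7624512 < 10077696? YES
  n = 65: C(65, 5) = 8259888; 8259888 < 10077696? YES
  n = 66: C(66, 5) = 8936928; 8936928 < 10077696? YES
  n = 67: C(67, 5) = 9657648; 9657648 < 10077696? YES
  n = 68: C(68, 5) = 10424128; 10424128 < 10077696? NO
  n = 69: C(69, 5) = 11238513; 11238513 < 10077696? NO
  n = 70: C(70, 5) = 12103014; 12103014 < 10077696? NO
The largest n with C(n, 5) < 10077696 is n = 67 (where E[X] = 67067/69984 ≈ 0.958319). Hence R_6(5) > 67, i.e. R_6(5) ≥ 68.

Largest n = 67; hence R_6(5) > 67.


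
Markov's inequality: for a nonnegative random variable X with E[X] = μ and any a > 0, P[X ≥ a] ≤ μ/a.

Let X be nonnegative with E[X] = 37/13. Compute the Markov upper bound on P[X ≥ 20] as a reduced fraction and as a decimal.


μ = E[X] = 37/13, a = 20.
Markov: P[X ≥ 20] ≤ μ/a = (37/13)/20 = 37/260.
Numerically: ≈ 0.14231.
(Since a = 20 > μ = 2.84615, the bound 37/260 is < 1 and informative.)

P[X ≥ 20] ≤ 37/260 ≈ 0.14231.


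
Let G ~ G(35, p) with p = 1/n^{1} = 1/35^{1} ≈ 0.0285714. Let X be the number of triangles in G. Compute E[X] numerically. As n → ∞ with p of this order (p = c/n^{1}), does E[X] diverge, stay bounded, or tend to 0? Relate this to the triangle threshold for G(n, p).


Number of potential triangles: C(35, 3) = 6545.
Each occurs with probability p³ ≈ (0.0285714)³ ≈ 2.33236152e-05.
By linearity: E[X] = C(35, 3)·p³ ≈ 6545 · 2.33236152e-05 ≈ 0.152653.
Here α = 1, so p = 1/n is exactly at the triangle threshold p ~ 1/n. Asymptotically E[X] → c³/6 = 1³/6 = 1/6 ≈ 0.166667, a bounded constant. In this regime the triangle count is asymptotically Poisson(c³/6).

E[X] ≈ 0.152653; in regime p = Θ(1/n^{1}) E[X] stays bounded (at the triangle threshold p ~ 1/n).


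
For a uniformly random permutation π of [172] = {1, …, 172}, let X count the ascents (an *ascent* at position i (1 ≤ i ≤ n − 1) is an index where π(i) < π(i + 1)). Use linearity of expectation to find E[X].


Write X = Σ X_I over i = 1, …, 171, with X_I the indicator of one ascent.
There are 171 indicators.
For each fixed i, the pair (π(i), π(i+1)) is a uniformly random ordered pair of distinct values from {1, …, 172}; by symmetry P[π(i) < π(i+1)] = 1/2.
By linearity: E[X] = 171 · (1/2) = (172 − 1) · (1/2) = 171/2 ≈ 85.50000.

E[X] = 171/2 = 85.50000.


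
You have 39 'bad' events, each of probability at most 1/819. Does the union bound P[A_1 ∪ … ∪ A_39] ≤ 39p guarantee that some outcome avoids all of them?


Union bound: P[∪_{i=1}^{39} A_i] ≤ Σ_i P[A_i] ≤ 39·p = 39·(1/819) = 1/21.
Numerically: 1/21 ≈ 0.04762.
Is 1/21 < 1? YES.
Since P[∪ A_i] ≤ 1/21 < 1, the complement has P[∩ A_i^c] ≥ 1 − 1/21 = 20/21 > 0, so some outcome avoids every A_i.

39·p = 1/21 ≈ 0.04762; existence CERTIFIED by the union bound.


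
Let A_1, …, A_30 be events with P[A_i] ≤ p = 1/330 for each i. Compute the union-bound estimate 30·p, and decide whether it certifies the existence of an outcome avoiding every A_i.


Union bound: P[∪_{i=1}^{30} A_i] ≤ Σ_i P[A_i] ≤ 30·p = 30·(1/330) = 1/11.
Numerically: 1/11 ≈ 0.09091.
Is 1/11 < 1? YES.
Since P[∪ A_i] ≤ 1/11 < 1, the complement has P[∩ A_i^c] ≥ 1 − 1/11 = 10/11 > 0, so some outcome avoids every A_i.

30·p = 1/11 ≈ 0.09091; existence CERTIFIED by the union bound.


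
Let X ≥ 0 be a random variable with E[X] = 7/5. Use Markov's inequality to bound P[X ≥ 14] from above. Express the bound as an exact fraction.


μ = E[X] = 7/5, a = 14.
Markov: P[X ≥ 14] ≤ μ/a = (7/5)/14 = 1/10.
Numerically: ≈ 0.100000.
(Since a = 14 > μ = 1.400000, the bound 1/10 is < 1 and informative.)

P[X ≥ 14] ≤ 1/10 ≈ 0.100000.


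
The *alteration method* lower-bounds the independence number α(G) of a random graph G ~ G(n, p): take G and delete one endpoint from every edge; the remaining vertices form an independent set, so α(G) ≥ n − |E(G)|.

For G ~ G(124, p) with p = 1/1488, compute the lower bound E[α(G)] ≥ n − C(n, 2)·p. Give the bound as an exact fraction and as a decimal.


E[|E(G)|] = C(124, 2)·p = 7626 · (1/1488) = 41/8.
E[α(G)] ≥ n − E[|E(G)|] = 124 − 41/8 = 951/8.
Numerically: ≈ 118.8750.
(This is only a lower bound; the true E[α(G)] may be larger.)

E[α(G)] ≥ 951/8 ≈ 118.8750.


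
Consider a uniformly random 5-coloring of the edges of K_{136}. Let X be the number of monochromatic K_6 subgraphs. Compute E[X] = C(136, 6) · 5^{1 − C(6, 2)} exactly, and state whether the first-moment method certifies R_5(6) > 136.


E[X] = C(136, 6) · 5^{1 − 15} = 7858539612 · 5^{−14} = 7858539612/6103515625.
As a reduced fraction: E[X] = 7858539612/6103515625 ≈ 1.2875431.
Is E[X] < 1? NO.
Since E[X] ≥ 1, the first-moment bound is inconclusive at n = 136; it does NOT by itself certify R_5(6) > 136.

E[X] = 7858539612/6103515625 ≈ 1.2875431; E[X] ≥ 1; first-moment method inconclusive here.


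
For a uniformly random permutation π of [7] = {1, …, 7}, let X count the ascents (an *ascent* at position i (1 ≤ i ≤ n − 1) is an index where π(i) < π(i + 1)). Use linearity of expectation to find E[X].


Write X = Σ X_I over i = 1, …, 6, with X_I the indicator of one ascent.
There are 6 indicators.
For each fixed i, the pair (π(i), π(i+1)) is a uniformly random ordered pair of distinct values from {1, …, 7}; by symmetry P[π(i) < π(i+1)] = 1/2.
By linearity: E[X] = 6 · (1/2) = (7 − 1) · (1/2) = 3 ≈ 3.0000.

E[X] = 3 = 3.0000.


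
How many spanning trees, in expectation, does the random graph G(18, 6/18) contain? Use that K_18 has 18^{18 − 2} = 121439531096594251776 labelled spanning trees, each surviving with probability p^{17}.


K_18 has 18^{18 − 2} = 121439531096594251776 labelled spanning trees.
For each such spanning tree H, let X_H = 1 if all 17 edges of H are present in G. Then P[X_H = 1] = p^{17} = (1/3)^{17} = 1/129140163.
Summing the indicators: E[X] = Σ_H E[X_H] = 121439531096594251776 · p^{17} = 121439531096594251776 · 1/129140163 = 940369969152.
Numerically: E[X] ≈ 9.4037e+11.

E[X] = 121439531096594251776 · (1/3)^{17} = 940369969152 ≈ 9.4037e+11.
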